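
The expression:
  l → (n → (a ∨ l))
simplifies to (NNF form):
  True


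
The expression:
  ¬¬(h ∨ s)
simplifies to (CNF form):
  h ∨ s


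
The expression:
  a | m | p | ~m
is always true.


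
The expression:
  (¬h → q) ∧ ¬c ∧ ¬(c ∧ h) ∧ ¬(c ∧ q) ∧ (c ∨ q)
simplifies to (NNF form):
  q ∧ ¬c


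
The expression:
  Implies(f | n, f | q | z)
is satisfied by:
  {q: True, z: True, f: True, n: False}
  {q: True, z: True, f: False, n: False}
  {q: True, f: True, z: False, n: False}
  {q: True, f: False, z: False, n: False}
  {z: True, f: True, q: False, n: False}
  {z: True, f: False, q: False, n: False}
  {f: True, q: False, z: False, n: False}
  {f: False, q: False, z: False, n: False}
  {n: True, q: True, z: True, f: True}
  {n: True, q: True, z: True, f: False}
  {n: True, q: True, f: True, z: False}
  {n: True, q: True, f: False, z: False}
  {n: True, z: True, f: True, q: False}
  {n: True, z: True, f: False, q: False}
  {n: True, f: True, z: False, q: False}


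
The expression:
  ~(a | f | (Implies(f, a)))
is never true.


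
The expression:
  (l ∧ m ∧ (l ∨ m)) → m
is always true.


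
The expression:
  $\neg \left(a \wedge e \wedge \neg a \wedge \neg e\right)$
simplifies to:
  $\text{True}$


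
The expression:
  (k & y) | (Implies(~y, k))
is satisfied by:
  {y: True, k: True}
  {y: True, k: False}
  {k: True, y: False}


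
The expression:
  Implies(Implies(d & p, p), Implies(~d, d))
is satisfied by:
  {d: True}


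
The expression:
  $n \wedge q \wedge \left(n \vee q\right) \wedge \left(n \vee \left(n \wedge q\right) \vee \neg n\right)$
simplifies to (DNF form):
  $n \wedge q$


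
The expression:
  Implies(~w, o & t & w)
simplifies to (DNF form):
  w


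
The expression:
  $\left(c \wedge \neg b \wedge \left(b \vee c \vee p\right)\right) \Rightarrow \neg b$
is always true.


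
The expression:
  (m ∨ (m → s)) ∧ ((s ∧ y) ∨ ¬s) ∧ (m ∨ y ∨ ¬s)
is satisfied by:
  {y: True, s: False}
  {s: False, y: False}
  {s: True, y: True}


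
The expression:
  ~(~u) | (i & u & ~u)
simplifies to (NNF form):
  u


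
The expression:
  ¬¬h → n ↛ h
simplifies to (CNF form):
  ¬h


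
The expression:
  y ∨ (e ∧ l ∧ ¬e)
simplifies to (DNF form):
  y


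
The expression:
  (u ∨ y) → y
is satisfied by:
  {y: True, u: False}
  {u: False, y: False}
  {u: True, y: True}


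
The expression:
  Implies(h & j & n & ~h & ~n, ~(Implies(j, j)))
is always true.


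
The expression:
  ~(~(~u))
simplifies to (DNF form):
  ~u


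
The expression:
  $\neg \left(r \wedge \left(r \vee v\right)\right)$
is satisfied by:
  {r: False}


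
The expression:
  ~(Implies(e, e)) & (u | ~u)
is never true.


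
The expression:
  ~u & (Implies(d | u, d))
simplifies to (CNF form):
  ~u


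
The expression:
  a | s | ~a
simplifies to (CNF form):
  True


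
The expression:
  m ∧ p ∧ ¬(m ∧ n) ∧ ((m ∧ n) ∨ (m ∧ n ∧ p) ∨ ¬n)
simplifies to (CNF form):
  m ∧ p ∧ ¬n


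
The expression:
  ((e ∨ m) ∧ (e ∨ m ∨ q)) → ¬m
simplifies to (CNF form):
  ¬m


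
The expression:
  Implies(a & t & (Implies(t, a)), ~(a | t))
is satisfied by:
  {t: False, a: False}
  {a: True, t: False}
  {t: True, a: False}


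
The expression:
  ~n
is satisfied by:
  {n: False}


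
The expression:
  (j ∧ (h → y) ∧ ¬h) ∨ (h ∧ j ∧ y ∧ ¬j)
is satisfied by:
  {j: True, h: False}


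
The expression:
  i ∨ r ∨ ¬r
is always true.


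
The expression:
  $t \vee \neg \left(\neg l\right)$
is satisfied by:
  {t: True, l: True}
  {t: True, l: False}
  {l: True, t: False}


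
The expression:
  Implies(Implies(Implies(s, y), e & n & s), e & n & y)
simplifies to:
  y | ~s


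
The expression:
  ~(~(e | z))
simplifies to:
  e | z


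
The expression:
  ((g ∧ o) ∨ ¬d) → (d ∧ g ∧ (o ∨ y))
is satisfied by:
  {d: True}


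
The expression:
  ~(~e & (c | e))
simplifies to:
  e | ~c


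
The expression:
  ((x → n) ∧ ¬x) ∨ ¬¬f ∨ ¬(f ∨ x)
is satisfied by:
  {f: True, x: False}
  {x: False, f: False}
  {x: True, f: True}


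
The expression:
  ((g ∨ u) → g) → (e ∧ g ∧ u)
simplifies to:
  u ∧ (e ∨ ¬g)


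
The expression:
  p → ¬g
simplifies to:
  ¬g ∨ ¬p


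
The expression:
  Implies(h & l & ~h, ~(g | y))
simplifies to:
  True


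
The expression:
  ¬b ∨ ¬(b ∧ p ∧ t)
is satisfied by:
  {p: False, t: False, b: False}
  {b: True, p: False, t: False}
  {t: True, p: False, b: False}
  {b: True, t: True, p: False}
  {p: True, b: False, t: False}
  {b: True, p: True, t: False}
  {t: True, p: True, b: False}


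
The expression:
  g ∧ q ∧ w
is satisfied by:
  {g: True, w: True, q: True}


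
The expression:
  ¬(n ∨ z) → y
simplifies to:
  n ∨ y ∨ z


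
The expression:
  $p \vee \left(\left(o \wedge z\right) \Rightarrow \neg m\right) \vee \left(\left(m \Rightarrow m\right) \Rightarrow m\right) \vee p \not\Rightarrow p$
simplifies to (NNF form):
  $\text{True}$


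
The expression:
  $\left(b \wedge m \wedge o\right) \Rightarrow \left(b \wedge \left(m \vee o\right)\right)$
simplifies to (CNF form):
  $\text{True}$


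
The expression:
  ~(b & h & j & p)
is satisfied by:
  {p: False, b: False, h: False, j: False}
  {j: True, p: False, b: False, h: False}
  {h: True, p: False, b: False, j: False}
  {j: True, h: True, p: False, b: False}
  {b: True, j: False, p: False, h: False}
  {j: True, b: True, p: False, h: False}
  {h: True, b: True, j: False, p: False}
  {j: True, h: True, b: True, p: False}
  {p: True, h: False, b: False, j: False}
  {j: True, p: True, h: False, b: False}
  {h: True, p: True, j: False, b: False}
  {j: True, h: True, p: True, b: False}
  {b: True, p: True, h: False, j: False}
  {j: True, b: True, p: True, h: False}
  {h: True, b: True, p: True, j: False}


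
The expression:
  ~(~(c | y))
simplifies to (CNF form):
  c | y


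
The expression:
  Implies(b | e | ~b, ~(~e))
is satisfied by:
  {e: True}


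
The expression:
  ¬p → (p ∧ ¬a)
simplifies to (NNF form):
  p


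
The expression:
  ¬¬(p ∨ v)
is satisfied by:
  {v: True, p: True}
  {v: True, p: False}
  {p: True, v: False}


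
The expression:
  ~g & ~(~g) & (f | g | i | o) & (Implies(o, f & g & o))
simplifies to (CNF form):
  False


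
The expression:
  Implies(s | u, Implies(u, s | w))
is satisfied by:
  {s: True, w: True, u: False}
  {s: True, u: False, w: False}
  {w: True, u: False, s: False}
  {w: False, u: False, s: False}
  {s: True, w: True, u: True}
  {s: True, u: True, w: False}
  {w: True, u: True, s: False}


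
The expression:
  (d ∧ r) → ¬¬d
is always true.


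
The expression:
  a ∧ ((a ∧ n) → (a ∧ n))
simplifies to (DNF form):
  a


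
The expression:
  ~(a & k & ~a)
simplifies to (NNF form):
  True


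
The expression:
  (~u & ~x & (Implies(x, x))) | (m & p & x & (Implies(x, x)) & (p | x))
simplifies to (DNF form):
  (x & ~x) | (m & p & x) | (~u & ~x) | (m & p & ~u) | (m & x & ~x) | (p & x & ~x) | (m & ~u & ~x) | (p & ~u & ~x)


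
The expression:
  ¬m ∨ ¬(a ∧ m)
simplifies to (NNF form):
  ¬a ∨ ¬m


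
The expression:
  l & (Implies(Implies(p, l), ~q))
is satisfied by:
  {l: True, q: False}


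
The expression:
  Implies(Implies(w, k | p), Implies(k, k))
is always true.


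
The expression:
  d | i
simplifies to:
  d | i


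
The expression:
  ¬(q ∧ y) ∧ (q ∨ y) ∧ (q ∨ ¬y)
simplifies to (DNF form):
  q ∧ ¬y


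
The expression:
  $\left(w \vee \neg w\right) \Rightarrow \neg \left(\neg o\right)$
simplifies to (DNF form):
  $o$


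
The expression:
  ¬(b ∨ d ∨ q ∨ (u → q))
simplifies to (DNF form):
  u ∧ ¬b ∧ ¬d ∧ ¬q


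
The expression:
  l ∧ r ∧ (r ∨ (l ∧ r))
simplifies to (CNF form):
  l ∧ r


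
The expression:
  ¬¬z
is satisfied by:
  {z: True}


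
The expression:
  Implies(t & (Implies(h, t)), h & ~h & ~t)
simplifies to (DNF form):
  ~t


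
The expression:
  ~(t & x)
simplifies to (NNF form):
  ~t | ~x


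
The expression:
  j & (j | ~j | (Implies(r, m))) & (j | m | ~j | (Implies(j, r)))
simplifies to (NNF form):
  j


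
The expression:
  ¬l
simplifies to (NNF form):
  ¬l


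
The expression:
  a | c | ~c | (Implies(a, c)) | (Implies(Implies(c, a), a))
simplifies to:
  True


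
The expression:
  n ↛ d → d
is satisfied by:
  {d: True, n: False}
  {n: False, d: False}
  {n: True, d: True}


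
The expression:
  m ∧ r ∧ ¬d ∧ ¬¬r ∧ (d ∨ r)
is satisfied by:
  {r: True, m: True, d: False}


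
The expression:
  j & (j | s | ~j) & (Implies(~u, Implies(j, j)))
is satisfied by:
  {j: True}


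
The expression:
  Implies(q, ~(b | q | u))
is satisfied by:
  {q: False}


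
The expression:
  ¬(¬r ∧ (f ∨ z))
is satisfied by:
  {r: True, z: False, f: False}
  {f: True, r: True, z: False}
  {r: True, z: True, f: False}
  {f: True, r: True, z: True}
  {f: False, z: False, r: False}


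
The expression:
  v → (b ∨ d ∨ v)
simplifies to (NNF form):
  True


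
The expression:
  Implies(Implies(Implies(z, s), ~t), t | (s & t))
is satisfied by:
  {t: True}


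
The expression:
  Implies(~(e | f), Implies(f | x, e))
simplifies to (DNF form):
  e | f | ~x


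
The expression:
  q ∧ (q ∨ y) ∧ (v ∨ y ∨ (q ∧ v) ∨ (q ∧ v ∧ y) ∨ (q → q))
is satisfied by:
  {q: True}


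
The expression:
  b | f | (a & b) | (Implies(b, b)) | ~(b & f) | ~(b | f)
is always true.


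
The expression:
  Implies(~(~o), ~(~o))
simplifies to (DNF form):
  True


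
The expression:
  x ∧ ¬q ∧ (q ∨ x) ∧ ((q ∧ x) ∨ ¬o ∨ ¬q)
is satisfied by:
  {x: True, q: False}


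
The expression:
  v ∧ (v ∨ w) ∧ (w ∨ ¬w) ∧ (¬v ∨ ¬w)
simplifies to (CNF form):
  v ∧ ¬w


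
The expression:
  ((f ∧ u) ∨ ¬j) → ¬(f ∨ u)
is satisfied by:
  {j: True, u: False, f: False}
  {u: False, f: False, j: False}
  {f: True, j: True, u: False}
  {j: True, u: True, f: False}


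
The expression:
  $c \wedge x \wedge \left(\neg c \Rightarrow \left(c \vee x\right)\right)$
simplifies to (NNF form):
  $c \wedge x$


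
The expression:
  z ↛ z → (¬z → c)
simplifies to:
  True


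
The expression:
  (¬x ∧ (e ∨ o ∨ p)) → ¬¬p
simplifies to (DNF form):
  p ∨ x ∨ (¬e ∧ ¬o)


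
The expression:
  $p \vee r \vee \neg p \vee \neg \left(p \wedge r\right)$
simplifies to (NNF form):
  $\text{True}$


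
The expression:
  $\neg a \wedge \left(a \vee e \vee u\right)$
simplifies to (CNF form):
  $\neg a \wedge \left(e \vee u\right)$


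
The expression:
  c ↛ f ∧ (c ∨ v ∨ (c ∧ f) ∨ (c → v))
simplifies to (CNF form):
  c ∧ ¬f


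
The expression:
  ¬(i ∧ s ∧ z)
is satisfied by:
  {s: False, z: False, i: False}
  {i: True, s: False, z: False}
  {z: True, s: False, i: False}
  {i: True, z: True, s: False}
  {s: True, i: False, z: False}
  {i: True, s: True, z: False}
  {z: True, s: True, i: False}


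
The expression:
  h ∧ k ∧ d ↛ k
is never true.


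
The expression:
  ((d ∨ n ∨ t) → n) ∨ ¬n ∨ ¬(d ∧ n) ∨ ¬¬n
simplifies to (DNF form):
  True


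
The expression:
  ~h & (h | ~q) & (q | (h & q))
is never true.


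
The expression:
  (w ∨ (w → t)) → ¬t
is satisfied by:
  {t: False}


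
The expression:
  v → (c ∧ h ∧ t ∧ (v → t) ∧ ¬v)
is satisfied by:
  {v: False}


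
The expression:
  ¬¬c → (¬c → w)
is always true.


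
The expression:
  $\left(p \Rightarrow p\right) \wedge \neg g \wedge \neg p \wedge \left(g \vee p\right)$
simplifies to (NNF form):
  $\text{False}$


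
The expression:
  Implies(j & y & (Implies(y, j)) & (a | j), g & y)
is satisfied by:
  {g: True, y: False, j: False}
  {g: False, y: False, j: False}
  {j: True, g: True, y: False}
  {j: True, g: False, y: False}
  {y: True, g: True, j: False}
  {y: True, g: False, j: False}
  {y: True, j: True, g: True}


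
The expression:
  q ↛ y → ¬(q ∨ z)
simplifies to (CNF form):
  y ∨ ¬q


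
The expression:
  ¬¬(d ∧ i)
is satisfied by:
  {i: True, d: True}


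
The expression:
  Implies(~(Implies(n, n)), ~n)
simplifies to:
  True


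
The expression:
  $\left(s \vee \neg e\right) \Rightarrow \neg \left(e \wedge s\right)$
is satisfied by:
  {s: False, e: False}
  {e: True, s: False}
  {s: True, e: False}


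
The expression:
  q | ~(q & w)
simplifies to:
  True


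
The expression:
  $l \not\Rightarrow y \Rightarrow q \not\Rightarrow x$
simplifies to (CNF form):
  $\left(q \vee y \vee \neg l\right) \wedge \left(y \vee \neg l \vee \neg x\right)$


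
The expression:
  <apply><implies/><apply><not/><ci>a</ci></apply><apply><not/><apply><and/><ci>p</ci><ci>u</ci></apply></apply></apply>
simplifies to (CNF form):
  <apply><or/><ci>a</ci><apply><not/><ci>p</ci></apply><apply><not/><ci>u</ci></apply></apply>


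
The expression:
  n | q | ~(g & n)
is always true.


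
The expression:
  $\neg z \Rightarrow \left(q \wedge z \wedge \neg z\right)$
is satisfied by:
  {z: True}


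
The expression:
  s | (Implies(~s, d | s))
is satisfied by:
  {d: True, s: True}
  {d: True, s: False}
  {s: True, d: False}


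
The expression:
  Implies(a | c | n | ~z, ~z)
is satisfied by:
  {a: False, c: False, z: False, n: False}
  {n: True, a: False, c: False, z: False}
  {c: True, n: False, a: False, z: False}
  {n: True, c: True, a: False, z: False}
  {a: True, n: False, c: False, z: False}
  {n: True, a: True, c: False, z: False}
  {c: True, a: True, n: False, z: False}
  {n: True, c: True, a: True, z: False}
  {z: True, n: False, a: False, c: False}


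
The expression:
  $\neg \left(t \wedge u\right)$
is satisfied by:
  {u: False, t: False}
  {t: True, u: False}
  {u: True, t: False}


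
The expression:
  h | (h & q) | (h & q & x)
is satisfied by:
  {h: True}


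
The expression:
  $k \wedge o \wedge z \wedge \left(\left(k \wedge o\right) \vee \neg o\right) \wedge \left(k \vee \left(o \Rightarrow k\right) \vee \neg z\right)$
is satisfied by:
  {z: True, o: True, k: True}


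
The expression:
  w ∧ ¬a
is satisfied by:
  {w: True, a: False}


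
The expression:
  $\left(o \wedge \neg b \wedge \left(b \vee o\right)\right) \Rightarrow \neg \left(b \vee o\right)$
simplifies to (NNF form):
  $b \vee \neg o$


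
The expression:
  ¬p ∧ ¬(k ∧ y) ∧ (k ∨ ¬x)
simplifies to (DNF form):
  (k ∧ ¬k ∧ ¬p) ∨ (k ∧ ¬p ∧ ¬y) ∨ (¬k ∧ ¬p ∧ ¬x) ∨ (¬p ∧ ¬x ∧ ¬y)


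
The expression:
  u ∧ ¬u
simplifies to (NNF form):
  False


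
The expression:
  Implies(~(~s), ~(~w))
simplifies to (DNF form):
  w | ~s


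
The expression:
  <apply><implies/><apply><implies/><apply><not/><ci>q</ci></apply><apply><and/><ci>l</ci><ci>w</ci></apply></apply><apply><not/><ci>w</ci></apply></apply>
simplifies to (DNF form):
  <apply><or/><apply><not/><ci>w</ci></apply><apply><and/><apply><not/><ci>l</ci></apply><apply><not/><ci>q</ci></apply></apply></apply>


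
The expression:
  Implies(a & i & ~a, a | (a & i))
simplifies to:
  True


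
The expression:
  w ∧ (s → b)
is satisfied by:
  {b: True, w: True, s: False}
  {w: True, s: False, b: False}
  {b: True, s: True, w: True}


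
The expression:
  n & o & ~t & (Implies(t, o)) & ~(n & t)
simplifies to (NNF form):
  n & o & ~t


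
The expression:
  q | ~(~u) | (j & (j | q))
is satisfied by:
  {q: True, u: True, j: True}
  {q: True, u: True, j: False}
  {q: True, j: True, u: False}
  {q: True, j: False, u: False}
  {u: True, j: True, q: False}
  {u: True, j: False, q: False}
  {j: True, u: False, q: False}


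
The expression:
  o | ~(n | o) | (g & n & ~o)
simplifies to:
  g | o | ~n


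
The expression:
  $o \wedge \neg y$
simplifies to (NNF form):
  $o \wedge \neg y$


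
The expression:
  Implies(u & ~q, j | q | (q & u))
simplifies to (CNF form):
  j | q | ~u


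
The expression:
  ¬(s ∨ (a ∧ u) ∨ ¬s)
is never true.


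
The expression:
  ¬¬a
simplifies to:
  a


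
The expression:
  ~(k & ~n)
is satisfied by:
  {n: True, k: False}
  {k: False, n: False}
  {k: True, n: True}


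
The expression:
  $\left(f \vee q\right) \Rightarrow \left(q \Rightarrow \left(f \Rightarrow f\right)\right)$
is always true.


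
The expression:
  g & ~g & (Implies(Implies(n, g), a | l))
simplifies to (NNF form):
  False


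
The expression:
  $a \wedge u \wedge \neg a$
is never true.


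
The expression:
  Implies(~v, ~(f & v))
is always true.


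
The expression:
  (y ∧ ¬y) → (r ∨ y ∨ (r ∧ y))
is always true.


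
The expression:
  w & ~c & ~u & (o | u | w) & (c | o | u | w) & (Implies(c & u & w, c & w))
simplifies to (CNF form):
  w & ~c & ~u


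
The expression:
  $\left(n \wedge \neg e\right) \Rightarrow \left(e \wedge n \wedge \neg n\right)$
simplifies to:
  $e \vee \neg n$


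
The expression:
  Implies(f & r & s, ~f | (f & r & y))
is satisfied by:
  {y: True, s: False, r: False, f: False}
  {f: False, s: False, y: False, r: False}
  {f: True, y: True, s: False, r: False}
  {f: True, s: False, y: False, r: False}
  {r: True, y: True, f: False, s: False}
  {r: True, f: False, s: False, y: False}
  {r: True, f: True, y: True, s: False}
  {r: True, f: True, s: False, y: False}
  {y: True, s: True, r: False, f: False}
  {s: True, r: False, y: False, f: False}
  {f: True, s: True, y: True, r: False}
  {f: True, s: True, r: False, y: False}
  {y: True, s: True, r: True, f: False}
  {s: True, r: True, f: False, y: False}
  {f: True, s: True, r: True, y: True}


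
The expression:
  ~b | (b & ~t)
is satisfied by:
  {t: False, b: False}
  {b: True, t: False}
  {t: True, b: False}


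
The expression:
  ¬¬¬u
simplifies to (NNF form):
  ¬u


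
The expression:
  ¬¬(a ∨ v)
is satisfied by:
  {a: True, v: True}
  {a: True, v: False}
  {v: True, a: False}


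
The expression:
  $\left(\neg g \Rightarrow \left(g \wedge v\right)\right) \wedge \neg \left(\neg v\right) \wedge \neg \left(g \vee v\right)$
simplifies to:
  $\text{False}$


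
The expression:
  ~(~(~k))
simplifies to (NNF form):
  ~k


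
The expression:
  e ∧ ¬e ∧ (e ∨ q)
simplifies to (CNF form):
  False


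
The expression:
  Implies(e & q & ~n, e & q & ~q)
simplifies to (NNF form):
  n | ~e | ~q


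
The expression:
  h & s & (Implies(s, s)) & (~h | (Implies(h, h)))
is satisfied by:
  {h: True, s: True}


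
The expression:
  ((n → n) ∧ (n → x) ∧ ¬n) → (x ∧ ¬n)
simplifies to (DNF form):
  n ∨ x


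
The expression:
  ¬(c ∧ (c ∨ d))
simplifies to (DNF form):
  ¬c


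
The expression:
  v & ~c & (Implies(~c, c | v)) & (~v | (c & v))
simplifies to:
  False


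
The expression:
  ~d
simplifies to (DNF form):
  ~d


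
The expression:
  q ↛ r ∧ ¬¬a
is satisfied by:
  {a: True, q: True, r: False}


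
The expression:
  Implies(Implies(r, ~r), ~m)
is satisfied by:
  {r: True, m: False}
  {m: False, r: False}
  {m: True, r: True}


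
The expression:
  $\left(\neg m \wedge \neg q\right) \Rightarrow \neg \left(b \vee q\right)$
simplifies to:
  $m \vee q \vee \neg b$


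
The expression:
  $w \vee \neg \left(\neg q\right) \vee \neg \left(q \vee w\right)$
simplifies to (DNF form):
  $\text{True}$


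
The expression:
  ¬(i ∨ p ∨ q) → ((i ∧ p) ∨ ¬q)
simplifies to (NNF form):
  True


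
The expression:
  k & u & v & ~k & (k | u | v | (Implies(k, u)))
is never true.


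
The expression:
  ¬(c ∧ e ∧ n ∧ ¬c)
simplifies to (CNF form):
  True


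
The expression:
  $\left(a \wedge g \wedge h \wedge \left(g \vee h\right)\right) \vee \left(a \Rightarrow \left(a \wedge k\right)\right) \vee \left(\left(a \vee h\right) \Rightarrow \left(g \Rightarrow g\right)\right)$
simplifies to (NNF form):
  $\text{True}$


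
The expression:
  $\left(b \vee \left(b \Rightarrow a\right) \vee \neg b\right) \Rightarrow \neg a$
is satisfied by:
  {a: False}


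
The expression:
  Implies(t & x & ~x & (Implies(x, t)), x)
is always true.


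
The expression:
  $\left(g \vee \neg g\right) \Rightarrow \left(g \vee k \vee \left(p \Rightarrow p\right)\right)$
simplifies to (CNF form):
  $\text{True}$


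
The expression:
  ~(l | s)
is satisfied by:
  {l: False, s: False}


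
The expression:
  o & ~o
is never true.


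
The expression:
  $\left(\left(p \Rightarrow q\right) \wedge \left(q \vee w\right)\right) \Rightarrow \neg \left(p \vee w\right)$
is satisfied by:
  {w: False, p: False, q: False}
  {q: True, w: False, p: False}
  {p: True, w: False, q: False}
  {p: True, w: True, q: False}


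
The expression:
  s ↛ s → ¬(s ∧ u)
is always true.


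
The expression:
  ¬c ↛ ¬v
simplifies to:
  v ∧ ¬c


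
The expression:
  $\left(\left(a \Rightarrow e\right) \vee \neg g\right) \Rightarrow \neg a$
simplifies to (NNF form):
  $\left(g \wedge \neg e\right) \vee \neg a$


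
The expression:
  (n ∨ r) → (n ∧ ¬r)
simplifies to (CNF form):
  ¬r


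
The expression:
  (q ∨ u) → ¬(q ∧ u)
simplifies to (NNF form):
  ¬q ∨ ¬u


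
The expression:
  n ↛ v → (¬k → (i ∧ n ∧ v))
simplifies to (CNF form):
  k ∨ v ∨ ¬n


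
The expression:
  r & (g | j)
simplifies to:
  r & (g | j)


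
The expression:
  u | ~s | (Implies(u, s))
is always true.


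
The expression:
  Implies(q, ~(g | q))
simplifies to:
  ~q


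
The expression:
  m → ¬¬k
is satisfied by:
  {k: True, m: False}
  {m: False, k: False}
  {m: True, k: True}


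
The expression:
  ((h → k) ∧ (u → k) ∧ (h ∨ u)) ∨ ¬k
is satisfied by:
  {h: True, u: True, k: False}
  {h: True, k: False, u: False}
  {u: True, k: False, h: False}
  {u: False, k: False, h: False}
  {h: True, u: True, k: True}
  {h: True, k: True, u: False}
  {u: True, k: True, h: False}


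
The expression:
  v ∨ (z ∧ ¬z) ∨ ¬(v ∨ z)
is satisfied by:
  {v: True, z: False}
  {z: False, v: False}
  {z: True, v: True}


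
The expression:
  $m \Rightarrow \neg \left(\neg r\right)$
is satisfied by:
  {r: True, m: False}
  {m: False, r: False}
  {m: True, r: True}


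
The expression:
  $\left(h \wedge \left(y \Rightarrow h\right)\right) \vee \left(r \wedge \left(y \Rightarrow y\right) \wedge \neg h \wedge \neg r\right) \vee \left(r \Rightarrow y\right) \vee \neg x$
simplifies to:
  $h \vee y \vee \neg r \vee \neg x$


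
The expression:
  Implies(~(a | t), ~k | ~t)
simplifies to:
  True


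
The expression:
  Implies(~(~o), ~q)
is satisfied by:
  {o: False, q: False}
  {q: True, o: False}
  {o: True, q: False}


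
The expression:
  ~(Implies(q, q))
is never true.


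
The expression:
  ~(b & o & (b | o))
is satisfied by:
  {o: False, b: False}
  {b: True, o: False}
  {o: True, b: False}


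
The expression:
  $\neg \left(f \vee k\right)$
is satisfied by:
  {f: False, k: False}


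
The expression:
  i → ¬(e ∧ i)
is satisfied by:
  {e: False, i: False}
  {i: True, e: False}
  {e: True, i: False}


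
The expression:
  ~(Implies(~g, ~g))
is never true.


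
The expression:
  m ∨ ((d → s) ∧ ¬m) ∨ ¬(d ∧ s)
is always true.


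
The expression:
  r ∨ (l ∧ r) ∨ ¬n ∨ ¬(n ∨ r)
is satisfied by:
  {r: True, n: False}
  {n: False, r: False}
  {n: True, r: True}


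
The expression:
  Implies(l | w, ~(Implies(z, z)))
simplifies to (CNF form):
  ~l & ~w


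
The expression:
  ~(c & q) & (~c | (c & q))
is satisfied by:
  {c: False}


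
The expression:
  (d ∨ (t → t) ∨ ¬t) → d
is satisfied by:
  {d: True}


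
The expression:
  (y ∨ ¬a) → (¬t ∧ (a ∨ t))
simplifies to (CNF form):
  a ∧ (¬t ∨ ¬y)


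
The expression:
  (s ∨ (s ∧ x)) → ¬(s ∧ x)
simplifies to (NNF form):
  ¬s ∨ ¬x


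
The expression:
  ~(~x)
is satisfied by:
  {x: True}


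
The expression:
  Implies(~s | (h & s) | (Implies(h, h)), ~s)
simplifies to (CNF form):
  ~s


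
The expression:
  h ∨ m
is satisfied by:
  {m: True, h: True}
  {m: True, h: False}
  {h: True, m: False}


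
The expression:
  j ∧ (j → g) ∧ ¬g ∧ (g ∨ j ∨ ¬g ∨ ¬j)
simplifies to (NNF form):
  False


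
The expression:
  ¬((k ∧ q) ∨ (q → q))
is never true.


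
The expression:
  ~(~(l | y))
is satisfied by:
  {y: True, l: True}
  {y: True, l: False}
  {l: True, y: False}


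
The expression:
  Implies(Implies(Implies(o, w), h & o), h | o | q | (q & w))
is always true.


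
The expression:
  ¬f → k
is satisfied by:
  {k: True, f: True}
  {k: True, f: False}
  {f: True, k: False}


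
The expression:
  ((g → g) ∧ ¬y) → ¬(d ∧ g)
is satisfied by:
  {y: True, g: False, d: False}
  {g: False, d: False, y: False}
  {y: True, d: True, g: False}
  {d: True, g: False, y: False}
  {y: True, g: True, d: False}
  {g: True, y: False, d: False}
  {y: True, d: True, g: True}


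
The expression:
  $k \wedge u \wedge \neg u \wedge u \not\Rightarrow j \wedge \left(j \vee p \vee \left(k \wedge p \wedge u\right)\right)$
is never true.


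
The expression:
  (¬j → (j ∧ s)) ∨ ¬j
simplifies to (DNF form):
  True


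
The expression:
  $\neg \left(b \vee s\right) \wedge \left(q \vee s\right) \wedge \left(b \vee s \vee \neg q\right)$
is never true.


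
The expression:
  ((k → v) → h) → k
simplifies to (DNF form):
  k ∨ ¬h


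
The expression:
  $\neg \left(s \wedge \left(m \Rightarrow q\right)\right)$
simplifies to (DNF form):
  $\left(m \wedge \neg q\right) \vee \neg s$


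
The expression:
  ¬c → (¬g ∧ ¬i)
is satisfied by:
  {c: True, g: False, i: False}
  {i: True, c: True, g: False}
  {c: True, g: True, i: False}
  {i: True, c: True, g: True}
  {i: False, g: False, c: False}


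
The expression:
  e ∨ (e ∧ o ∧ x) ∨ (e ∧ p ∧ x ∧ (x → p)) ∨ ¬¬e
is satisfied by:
  {e: True}


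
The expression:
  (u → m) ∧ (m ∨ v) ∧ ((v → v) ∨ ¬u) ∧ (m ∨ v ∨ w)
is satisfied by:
  {m: True, v: True, u: False}
  {m: True, u: False, v: False}
  {m: True, v: True, u: True}
  {m: True, u: True, v: False}
  {v: True, u: False, m: False}


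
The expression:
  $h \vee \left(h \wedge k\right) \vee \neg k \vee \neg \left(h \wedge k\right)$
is always true.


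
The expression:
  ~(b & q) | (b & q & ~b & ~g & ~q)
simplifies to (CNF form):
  ~b | ~q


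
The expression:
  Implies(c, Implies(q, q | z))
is always true.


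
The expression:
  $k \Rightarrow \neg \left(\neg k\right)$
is always true.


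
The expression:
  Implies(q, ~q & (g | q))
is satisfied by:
  {q: False}


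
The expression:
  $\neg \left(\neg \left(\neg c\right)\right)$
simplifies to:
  $\neg c$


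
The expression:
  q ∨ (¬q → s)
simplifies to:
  q ∨ s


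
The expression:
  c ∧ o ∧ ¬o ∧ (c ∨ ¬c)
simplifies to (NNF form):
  False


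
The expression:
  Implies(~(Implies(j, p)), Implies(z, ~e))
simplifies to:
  p | ~e | ~j | ~z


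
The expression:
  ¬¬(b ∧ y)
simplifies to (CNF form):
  b ∧ y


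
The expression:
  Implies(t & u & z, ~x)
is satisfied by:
  {u: False, t: False, z: False, x: False}
  {x: True, u: False, t: False, z: False}
  {z: True, u: False, t: False, x: False}
  {x: True, z: True, u: False, t: False}
  {t: True, x: False, u: False, z: False}
  {x: True, t: True, u: False, z: False}
  {z: True, t: True, x: False, u: False}
  {x: True, z: True, t: True, u: False}
  {u: True, z: False, t: False, x: False}
  {x: True, u: True, z: False, t: False}
  {z: True, u: True, x: False, t: False}
  {x: True, z: True, u: True, t: False}
  {t: True, u: True, z: False, x: False}
  {x: True, t: True, u: True, z: False}
  {z: True, t: True, u: True, x: False}


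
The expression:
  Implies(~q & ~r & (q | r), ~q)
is always true.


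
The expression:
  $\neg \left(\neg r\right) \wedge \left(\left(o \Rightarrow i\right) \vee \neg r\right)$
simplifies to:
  $r \wedge \left(i \vee \neg o\right)$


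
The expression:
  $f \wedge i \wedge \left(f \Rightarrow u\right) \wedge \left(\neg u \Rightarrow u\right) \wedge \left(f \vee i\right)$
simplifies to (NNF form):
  $f \wedge i \wedge u$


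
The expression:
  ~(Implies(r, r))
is never true.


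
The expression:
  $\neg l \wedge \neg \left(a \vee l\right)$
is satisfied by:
  {l: False, a: False}


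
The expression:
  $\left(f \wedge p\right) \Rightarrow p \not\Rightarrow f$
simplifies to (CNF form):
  $\neg f \vee \neg p$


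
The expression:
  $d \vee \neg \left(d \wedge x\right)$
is always true.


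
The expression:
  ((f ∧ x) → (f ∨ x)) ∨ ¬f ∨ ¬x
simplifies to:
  True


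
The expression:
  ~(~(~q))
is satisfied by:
  {q: False}


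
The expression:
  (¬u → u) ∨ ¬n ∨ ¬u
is always true.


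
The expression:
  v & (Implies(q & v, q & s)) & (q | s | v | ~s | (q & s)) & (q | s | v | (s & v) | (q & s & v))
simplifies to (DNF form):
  (s & v) | (v & ~q)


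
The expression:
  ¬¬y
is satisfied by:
  {y: True}


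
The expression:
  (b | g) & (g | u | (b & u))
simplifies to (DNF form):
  g | (b & u)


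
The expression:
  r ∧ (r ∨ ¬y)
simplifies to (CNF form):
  r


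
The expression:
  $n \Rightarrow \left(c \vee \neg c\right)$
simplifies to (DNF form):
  $\text{True}$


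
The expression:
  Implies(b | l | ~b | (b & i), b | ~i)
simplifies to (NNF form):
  b | ~i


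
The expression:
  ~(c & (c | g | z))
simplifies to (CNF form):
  ~c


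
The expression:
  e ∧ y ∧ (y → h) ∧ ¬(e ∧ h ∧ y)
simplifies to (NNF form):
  False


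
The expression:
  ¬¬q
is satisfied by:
  {q: True}


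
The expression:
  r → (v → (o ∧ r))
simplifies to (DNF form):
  o ∨ ¬r ∨ ¬v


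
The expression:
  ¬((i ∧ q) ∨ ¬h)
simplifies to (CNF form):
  h ∧ (¬i ∨ ¬q)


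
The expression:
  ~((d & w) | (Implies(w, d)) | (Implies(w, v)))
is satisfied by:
  {w: True, d: False, v: False}


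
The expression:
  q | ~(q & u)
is always true.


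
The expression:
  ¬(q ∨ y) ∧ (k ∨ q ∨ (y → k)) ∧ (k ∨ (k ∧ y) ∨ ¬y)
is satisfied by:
  {q: False, y: False}


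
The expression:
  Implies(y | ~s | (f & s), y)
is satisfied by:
  {y: True, s: True, f: False}
  {y: True, f: False, s: False}
  {y: True, s: True, f: True}
  {y: True, f: True, s: False}
  {s: True, f: False, y: False}


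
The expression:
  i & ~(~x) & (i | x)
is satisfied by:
  {i: True, x: True}


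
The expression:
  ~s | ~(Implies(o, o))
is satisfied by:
  {s: False}


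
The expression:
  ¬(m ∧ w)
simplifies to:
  ¬m ∨ ¬w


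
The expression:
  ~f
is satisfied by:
  {f: False}


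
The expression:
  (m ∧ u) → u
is always true.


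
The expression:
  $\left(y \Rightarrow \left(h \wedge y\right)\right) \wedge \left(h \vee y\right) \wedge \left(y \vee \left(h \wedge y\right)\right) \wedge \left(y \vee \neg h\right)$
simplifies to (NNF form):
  $h \wedge y$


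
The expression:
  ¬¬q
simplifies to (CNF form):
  q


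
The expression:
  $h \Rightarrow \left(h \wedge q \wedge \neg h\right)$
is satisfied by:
  {h: False}


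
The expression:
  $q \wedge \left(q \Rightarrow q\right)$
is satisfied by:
  {q: True}


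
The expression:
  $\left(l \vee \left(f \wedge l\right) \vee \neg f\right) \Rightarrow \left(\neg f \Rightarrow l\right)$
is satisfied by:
  {l: True, f: True}
  {l: True, f: False}
  {f: True, l: False}


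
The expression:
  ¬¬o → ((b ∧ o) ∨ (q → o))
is always true.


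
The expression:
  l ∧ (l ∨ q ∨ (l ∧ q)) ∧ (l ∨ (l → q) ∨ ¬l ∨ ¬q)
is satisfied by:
  {l: True}


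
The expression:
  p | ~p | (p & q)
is always true.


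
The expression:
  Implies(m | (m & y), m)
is always true.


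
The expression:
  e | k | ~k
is always true.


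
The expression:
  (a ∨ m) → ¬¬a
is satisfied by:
  {a: True, m: False}
  {m: False, a: False}
  {m: True, a: True}


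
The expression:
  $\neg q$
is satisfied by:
  {q: False}


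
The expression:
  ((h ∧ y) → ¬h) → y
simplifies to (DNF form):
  y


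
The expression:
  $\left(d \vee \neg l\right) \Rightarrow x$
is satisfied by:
  {x: True, l: True, d: False}
  {x: True, l: False, d: False}
  {x: True, d: True, l: True}
  {x: True, d: True, l: False}
  {l: True, d: False, x: False}


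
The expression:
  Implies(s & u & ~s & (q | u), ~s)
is always true.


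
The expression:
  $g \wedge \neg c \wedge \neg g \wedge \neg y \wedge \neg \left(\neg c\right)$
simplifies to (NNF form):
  $\text{False}$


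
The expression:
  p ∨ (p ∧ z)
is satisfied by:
  {p: True}


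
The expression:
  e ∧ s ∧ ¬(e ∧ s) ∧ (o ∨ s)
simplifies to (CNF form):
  False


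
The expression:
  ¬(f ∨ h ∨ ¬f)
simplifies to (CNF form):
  False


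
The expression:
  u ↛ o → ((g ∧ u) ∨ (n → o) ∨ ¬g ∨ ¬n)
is always true.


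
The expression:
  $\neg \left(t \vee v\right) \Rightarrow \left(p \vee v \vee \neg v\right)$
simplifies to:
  $\text{True}$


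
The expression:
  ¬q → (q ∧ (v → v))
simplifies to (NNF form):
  q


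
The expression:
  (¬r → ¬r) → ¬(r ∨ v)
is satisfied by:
  {v: False, r: False}


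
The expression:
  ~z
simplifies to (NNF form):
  ~z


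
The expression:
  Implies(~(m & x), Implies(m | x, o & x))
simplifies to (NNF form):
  (m & x) | (o & ~m) | (~m & ~x)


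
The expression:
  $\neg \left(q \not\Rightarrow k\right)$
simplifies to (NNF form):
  $k \vee \neg q$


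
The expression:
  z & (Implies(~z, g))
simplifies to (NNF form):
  z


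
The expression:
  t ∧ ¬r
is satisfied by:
  {t: True, r: False}


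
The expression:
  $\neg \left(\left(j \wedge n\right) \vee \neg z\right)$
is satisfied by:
  {z: True, n: False, j: False}
  {z: True, j: True, n: False}
  {z: True, n: True, j: False}


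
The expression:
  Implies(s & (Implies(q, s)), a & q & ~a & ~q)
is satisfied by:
  {s: False}


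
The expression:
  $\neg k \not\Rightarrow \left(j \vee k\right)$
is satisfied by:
  {j: False, k: False}


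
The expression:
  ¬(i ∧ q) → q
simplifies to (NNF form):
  q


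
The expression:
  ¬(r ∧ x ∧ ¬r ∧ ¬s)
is always true.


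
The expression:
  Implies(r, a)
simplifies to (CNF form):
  a | ~r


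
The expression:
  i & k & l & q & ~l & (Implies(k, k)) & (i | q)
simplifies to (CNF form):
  False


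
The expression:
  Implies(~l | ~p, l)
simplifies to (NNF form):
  l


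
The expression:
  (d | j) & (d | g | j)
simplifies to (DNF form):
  d | j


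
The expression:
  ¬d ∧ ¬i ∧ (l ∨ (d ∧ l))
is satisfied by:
  {l: True, i: False, d: False}


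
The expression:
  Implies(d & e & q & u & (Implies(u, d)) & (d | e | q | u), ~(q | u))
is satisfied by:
  {u: False, e: False, q: False, d: False}
  {d: True, u: False, e: False, q: False}
  {q: True, u: False, e: False, d: False}
  {d: True, q: True, u: False, e: False}
  {e: True, d: False, u: False, q: False}
  {d: True, e: True, u: False, q: False}
  {q: True, e: True, d: False, u: False}
  {d: True, q: True, e: True, u: False}
  {u: True, q: False, e: False, d: False}
  {d: True, u: True, q: False, e: False}
  {q: True, u: True, d: False, e: False}
  {d: True, q: True, u: True, e: False}
  {e: True, u: True, q: False, d: False}
  {d: True, e: True, u: True, q: False}
  {q: True, e: True, u: True, d: False}


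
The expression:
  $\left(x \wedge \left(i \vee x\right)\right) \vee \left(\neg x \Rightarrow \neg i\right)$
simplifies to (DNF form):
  $x \vee \neg i$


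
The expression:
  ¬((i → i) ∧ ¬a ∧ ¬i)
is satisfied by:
  {i: True, a: True}
  {i: True, a: False}
  {a: True, i: False}


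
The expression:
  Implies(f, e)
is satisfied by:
  {e: True, f: False}
  {f: False, e: False}
  {f: True, e: True}


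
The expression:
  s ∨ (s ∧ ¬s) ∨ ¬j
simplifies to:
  s ∨ ¬j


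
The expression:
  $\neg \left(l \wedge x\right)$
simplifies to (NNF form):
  $\neg l \vee \neg x$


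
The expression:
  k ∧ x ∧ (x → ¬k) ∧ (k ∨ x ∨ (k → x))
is never true.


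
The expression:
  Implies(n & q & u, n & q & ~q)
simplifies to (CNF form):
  ~n | ~q | ~u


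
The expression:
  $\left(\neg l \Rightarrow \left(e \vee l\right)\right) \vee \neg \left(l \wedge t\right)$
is always true.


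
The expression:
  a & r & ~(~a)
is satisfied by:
  {r: True, a: True}


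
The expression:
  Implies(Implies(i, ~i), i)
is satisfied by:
  {i: True}


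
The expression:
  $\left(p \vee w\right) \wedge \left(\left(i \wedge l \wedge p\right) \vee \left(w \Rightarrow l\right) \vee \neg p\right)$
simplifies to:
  $\left(l \wedge w\right) \vee \left(p \wedge \neg w\right) \vee \left(w \wedge \neg p\right)$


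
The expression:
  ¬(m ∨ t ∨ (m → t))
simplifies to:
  False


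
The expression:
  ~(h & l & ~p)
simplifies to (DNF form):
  p | ~h | ~l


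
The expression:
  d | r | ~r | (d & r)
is always true.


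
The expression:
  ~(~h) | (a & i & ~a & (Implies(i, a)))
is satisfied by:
  {h: True}


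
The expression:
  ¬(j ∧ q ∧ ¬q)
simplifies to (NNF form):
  True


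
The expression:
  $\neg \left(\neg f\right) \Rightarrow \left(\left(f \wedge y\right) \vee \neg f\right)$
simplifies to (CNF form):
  $y \vee \neg f$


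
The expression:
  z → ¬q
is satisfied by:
  {q: False, z: False}
  {z: True, q: False}
  {q: True, z: False}


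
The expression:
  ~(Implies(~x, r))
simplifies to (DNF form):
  ~r & ~x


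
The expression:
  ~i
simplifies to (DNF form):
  ~i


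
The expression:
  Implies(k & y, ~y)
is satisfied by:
  {k: False, y: False}
  {y: True, k: False}
  {k: True, y: False}


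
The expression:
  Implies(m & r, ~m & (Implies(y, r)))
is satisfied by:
  {m: False, r: False}
  {r: True, m: False}
  {m: True, r: False}


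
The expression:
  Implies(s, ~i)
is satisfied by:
  {s: False, i: False}
  {i: True, s: False}
  {s: True, i: False}
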